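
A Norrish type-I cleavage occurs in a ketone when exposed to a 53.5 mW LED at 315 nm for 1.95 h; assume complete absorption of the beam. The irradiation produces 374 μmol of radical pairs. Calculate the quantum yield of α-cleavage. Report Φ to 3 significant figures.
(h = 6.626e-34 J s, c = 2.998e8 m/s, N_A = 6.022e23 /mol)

Φ = 0.378

Product: 374 μmol = 3.74e-4 mol.
Photon energy at 315 nm: hc/λ = (6.626e-34)(2.998e8)/(315e-9) = 6.306e-19 J.
Energy delivered: (53.5 mW)(7020 s) = 375.6 J.
Photons incident: 375.6 / 6.306e-19 = 5.956e20, i.e. 5.956e20/6.022e23 = 9.890e-4 mol.
Φ = 3.74e-4 mol / 9.890e-4 mol photons = 0.378.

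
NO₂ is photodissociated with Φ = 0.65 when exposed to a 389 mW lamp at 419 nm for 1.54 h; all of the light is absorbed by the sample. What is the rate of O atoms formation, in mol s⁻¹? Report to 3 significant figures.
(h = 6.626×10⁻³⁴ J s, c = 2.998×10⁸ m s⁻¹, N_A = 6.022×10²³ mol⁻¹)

8.86×10⁻⁷ mol s⁻¹

Photon energy at 419 nm: hc/λ = (6.626×10⁻³⁴)(2.998×10⁸)/(419×10⁻⁹) = 4.741×10⁻¹⁹ J.
Energy delivered: (389 mW)(5544 s) = 2157 J.
Photons incident: 2157 / 4.741×10⁻¹⁹ = 4.550×10²¹, i.e. 4.550×10²¹/6.022×10²³ = 0.007556 mol.
Product formed: 0.65 × 0.007556 = 0.004911 mol.
Rate: 0.004911 / 5544 s = 8.86×10⁻⁷ mol s⁻¹.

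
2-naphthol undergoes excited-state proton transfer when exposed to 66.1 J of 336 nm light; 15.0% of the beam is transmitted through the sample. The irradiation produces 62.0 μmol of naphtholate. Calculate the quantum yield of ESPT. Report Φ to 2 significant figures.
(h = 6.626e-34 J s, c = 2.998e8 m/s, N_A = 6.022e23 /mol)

Product: 62.0 μmol = 6.20e-5 mol.
Photon energy at 336 nm: hc/λ = (6.626e-34)(2.998e8)/(336e-9) = 5.912e-19 J.
Photons incident: 66.1 / 5.912e-19 = 1.118e20, i.e. 1.118e20/6.022e23 = 1.857e-4 mol.
Fraction absorbed: 1 − 15.0/100 = 0.8500.
Photons absorbed: 0.8500 × 1.857e-4 = 1.578e-4 mol.
Φ = 6.20e-5 mol / 1.578e-4 mol photons = 0.39.

Φ = 0.39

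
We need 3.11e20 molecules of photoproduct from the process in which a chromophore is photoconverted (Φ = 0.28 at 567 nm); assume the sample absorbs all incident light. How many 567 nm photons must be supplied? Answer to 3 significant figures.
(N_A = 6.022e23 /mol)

Product: 3.11e20 / 6.022e23 = 5.164e-4 mol.
Photons that must be absorbed: 5.164e-4 / 0.28 = 0.001844 mol.
Photon count: 0.001844 × 6.022e23 = 1.11e21.

1.11e21 photons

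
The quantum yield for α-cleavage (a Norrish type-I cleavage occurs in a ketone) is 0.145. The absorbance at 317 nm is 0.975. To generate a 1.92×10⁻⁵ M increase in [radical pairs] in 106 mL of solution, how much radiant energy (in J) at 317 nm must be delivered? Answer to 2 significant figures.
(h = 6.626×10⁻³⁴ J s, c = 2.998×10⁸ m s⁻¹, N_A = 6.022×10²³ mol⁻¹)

Product: (1.92×10⁻⁵ M)(0.106 L) = 2.035×10⁻⁶ mol.
Photons that must be absorbed: 2.035×10⁻⁶ / 0.145 = 1.403×10⁻⁵ mol.
Fraction absorbed: 1 − 10^(−0.975) = 0.8941.
Incident photons needed: 1.403×10⁻⁵ / 0.8941 = 1.569×10⁻⁵ mol.
Photon energy: hc/λ = 6.266×10⁻¹⁹ J; per mole, 3.773×10⁵ J mol⁻¹.
Energy required: 1.569×10⁻⁵ × 3.773×10⁵ = 5.9 J.

5.9 J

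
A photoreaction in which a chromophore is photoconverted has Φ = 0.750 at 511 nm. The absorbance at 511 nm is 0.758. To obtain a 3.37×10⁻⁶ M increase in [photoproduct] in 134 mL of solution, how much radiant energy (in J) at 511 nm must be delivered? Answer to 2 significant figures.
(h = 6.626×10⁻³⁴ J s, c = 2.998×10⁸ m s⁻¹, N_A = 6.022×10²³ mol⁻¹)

0.17 J

Product: (3.37×10⁻⁶ M)(0.134 L) = 4.516×10⁻⁷ mol.
Photons that must be absorbed: 4.516×10⁻⁷ / 0.750 = 6.021×10⁻⁷ mol.
Fraction absorbed: 1 − 10^(−0.758) = 0.8254.
Incident photons needed: 6.021×10⁻⁷ / 0.8254 = 7.295×10⁻⁷ mol.
Photon energy: hc/λ = 3.887×10⁻¹⁹ J; per mole, 2.341×10⁵ J mol⁻¹.
Energy required: 7.295×10⁻⁷ × 2.341×10⁵ = 0.17 J.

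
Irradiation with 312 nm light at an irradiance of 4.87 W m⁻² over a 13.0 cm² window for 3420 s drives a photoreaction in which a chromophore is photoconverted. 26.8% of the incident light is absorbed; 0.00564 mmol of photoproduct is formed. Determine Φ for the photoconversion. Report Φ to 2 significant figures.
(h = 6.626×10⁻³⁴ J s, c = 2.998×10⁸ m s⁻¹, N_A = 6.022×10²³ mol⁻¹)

Product: 0.00564 mmol = 5.64×10⁻⁶ mol.
Photon energy at 312 nm: hc/λ = (6.626×10⁻³⁴)(2.998×10⁸)/(312×10⁻⁹) = 6.367×10⁻¹⁹ J.
Energy delivered: (4.87 W m⁻²)(13.0×10⁻⁴ m²)(3420 s) = 21.65 J.
Photons incident: 21.65 / 6.367×10⁻¹⁹ = 3.400×10¹⁹, i.e. 3.400×10¹⁹/6.022×10²³ = 5.646×10⁻⁵ mol.
Photons absorbed: 0.268 × 5.646×10⁻⁵ = 1.513×10⁻⁵ mol.
Φ = 5.64×10⁻⁶ mol / 1.513×10⁻⁵ mol photons = 0.37.

Φ = 0.37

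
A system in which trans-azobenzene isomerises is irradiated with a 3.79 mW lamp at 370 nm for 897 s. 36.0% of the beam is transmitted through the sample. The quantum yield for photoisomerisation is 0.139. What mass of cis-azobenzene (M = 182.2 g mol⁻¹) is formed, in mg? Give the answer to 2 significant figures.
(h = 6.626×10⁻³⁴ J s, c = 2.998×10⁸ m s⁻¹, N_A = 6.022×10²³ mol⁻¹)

0.17 mg

Photon energy at 370 nm: hc/λ = (6.626×10⁻³⁴)(2.998×10⁸)/(370×10⁻⁹) = 5.369×10⁻¹⁹ J.
Energy delivered: (3.79 mW)(897 s) = 3.400 J.
Photons incident: 3.400 / 5.369×10⁻¹⁹ = 6.333×10¹⁸, i.e. 6.333×10¹⁸/6.022×10²³ = 1.052×10⁻⁵ mol.
Fraction absorbed: 1 − 36.0/100 = 0.6400.
Photons absorbed: 0.6400 × 1.052×10⁻⁵ = 6.733×10⁻⁶ mol.
Product: Φ × n_abs = 0.139 × 6.733×10⁻⁶ = 9.359×10⁻⁷ mol.
Mass: 9.359×10⁻⁷ × 182.2 = 1.705×10⁻⁴ g = 0.17 mg.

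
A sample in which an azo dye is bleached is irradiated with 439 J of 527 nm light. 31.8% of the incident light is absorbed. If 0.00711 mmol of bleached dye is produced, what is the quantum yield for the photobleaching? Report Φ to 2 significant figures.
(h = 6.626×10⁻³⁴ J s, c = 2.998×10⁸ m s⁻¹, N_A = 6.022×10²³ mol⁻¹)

Product: 0.00711 mmol = 7.11×10⁻⁶ mol.
Photon energy at 527 nm: hc/λ = (6.626×10⁻³⁴)(2.998×10⁸)/(527×10⁻⁹) = 3.769×10⁻¹⁹ J.
Photons incident: 439 / 3.769×10⁻¹⁹ = 1.165×10²¹, i.e. 1.165×10²¹/6.022×10²³ = 0.001935 mol.
Photons absorbed: 0.318 × 0.001935 = 6.153×10⁻⁴ mol.
Φ = 7.11×10⁻⁶ mol / 6.153×10⁻⁴ mol photons = 0.012.

Φ = 0.012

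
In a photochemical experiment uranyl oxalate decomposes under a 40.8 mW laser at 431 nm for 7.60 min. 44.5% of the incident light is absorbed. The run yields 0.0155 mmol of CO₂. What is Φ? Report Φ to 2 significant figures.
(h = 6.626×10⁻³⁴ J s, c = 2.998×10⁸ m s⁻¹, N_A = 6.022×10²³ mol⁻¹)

Product: 0.0155 mmol = 1.55×10⁻⁵ mol.
Photon energy at 431 nm: hc/λ = (6.626×10⁻³⁴)(2.998×10⁸)/(431×10⁻⁹) = 4.609×10⁻¹⁹ J.
Energy delivered: (40.8 mW)(456 s) = 18.60 J.
Photons incident: 18.60 / 4.609×10⁻¹⁹ = 4.036×10¹⁹, i.e. 4.036×10¹⁹/6.022×10²³ = 6.702×10⁻⁵ mol.
Photons absorbed: 0.445 × 6.702×10⁻⁵ = 2.982×10⁻⁵ mol.
Φ = 1.55×10⁻⁵ mol / 2.982×10⁻⁵ mol photons = 0.52.

Φ = 0.52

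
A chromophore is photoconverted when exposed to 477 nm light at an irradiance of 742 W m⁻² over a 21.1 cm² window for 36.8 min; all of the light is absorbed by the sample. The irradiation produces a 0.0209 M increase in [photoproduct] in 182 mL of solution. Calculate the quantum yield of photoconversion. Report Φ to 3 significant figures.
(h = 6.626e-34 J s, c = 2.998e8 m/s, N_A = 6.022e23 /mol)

Φ = 0.276

Product: (0.0209 M)(0.182 L) = 0.003804 mol.
Photon energy at 477 nm: hc/λ = (6.626e-34)(2.998e8)/(477e-9) = 4.165e-19 J.
Energy delivered: (742 W m⁻²)(21.1e-4 m²)(2208 s) = 3457 J.
Photons incident: 3457 / 4.165e-19 = 8.300e21, i.e. 8.300e21/6.022e23 = 0.01378 mol.
Φ = 0.003804 mol / 0.01378 mol photons = 0.276.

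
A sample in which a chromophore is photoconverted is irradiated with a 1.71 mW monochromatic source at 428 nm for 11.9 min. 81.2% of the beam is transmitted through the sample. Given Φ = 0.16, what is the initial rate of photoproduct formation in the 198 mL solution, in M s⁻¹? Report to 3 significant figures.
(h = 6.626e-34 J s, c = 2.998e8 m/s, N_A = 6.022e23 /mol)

9.29e-10 M s⁻¹

Photon energy at 428 nm: hc/λ = (6.626e-34)(2.998e8)/(428e-9) = 4.641e-19 J.
Energy delivered: (1.71 mW)(714 s) = 1.221 J.
Photons incident: 1.221 / 4.641e-19 = 2.631e18, i.e. 2.631e18/6.022e23 = 4.369e-6 mol.
Fraction absorbed: 1 − 81.2/100 = 0.1880.
Photons absorbed: 0.1880 × 4.369e-6 = 8.214e-7 mol.
Product formed: 0.16 × 8.214e-7 = 1.314e-7 mol.
Rate: 1.314e-7 mol / (714 s × 0.198 L) = 9.29e-10 M s⁻¹.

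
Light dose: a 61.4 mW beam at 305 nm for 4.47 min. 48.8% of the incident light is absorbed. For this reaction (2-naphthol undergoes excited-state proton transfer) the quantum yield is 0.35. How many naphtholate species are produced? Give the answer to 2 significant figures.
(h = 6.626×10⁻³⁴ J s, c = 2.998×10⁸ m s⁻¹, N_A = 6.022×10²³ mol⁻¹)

Photon energy at 305 nm: hc/λ = (6.626×10⁻³⁴)(2.998×10⁸)/(305×10⁻⁹) = 6.513×10⁻¹⁹ J.
Energy delivered: (61.4 mW)(268.2 s) = 16.47 J.
Photons incident: 16.47 / 6.513×10⁻¹⁹ = 2.529×10¹⁹, i.e. 2.529×10¹⁹/6.022×10²³ = 4.200×10⁻⁵ mol.
Photons absorbed: 0.488 × 4.200×10⁻⁵ = 2.050×10⁻⁵ mol.
Product: Φ × n_abs = 0.35 × 2.050×10⁻⁵ = 7.175×10⁻⁶ mol.
As a count: 7.175×10⁻⁶ × 6.022×10²³ = 4.3×10¹⁸.

4.3×10¹⁸ species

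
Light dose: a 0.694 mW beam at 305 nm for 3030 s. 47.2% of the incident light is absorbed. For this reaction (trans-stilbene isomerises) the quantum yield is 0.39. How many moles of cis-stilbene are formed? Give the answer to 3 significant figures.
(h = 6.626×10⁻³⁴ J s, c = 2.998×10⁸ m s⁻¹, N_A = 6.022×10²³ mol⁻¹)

9.87×10⁻⁷ mol

Photon energy at 305 nm: hc/λ = (6.626×10⁻³⁴)(2.998×10⁸)/(305×10⁻⁹) = 6.513×10⁻¹⁹ J.
Energy delivered: (0.694 mW)(3030 s) = 2.103 J.
Photons incident: 2.103 / 6.513×10⁻¹⁹ = 3.229×10¹⁸, i.e. 3.229×10¹⁸/6.022×10²³ = 5.362×10⁻⁶ mol.
Photons absorbed: 0.472 × 5.362×10⁻⁶ = 2.531×10⁻⁶ mol.
Product: Φ × n_abs = 0.39 × 2.531×10⁻⁶ = 9.871×10⁻⁷ mol.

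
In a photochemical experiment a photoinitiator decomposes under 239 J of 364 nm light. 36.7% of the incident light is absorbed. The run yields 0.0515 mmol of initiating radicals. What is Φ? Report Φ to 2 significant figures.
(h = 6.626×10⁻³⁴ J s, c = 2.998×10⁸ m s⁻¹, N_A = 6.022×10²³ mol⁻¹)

Product: 0.0515 mmol = 5.15×10⁻⁵ mol.
Photon energy at 364 nm: hc/λ = (6.626×10⁻³⁴)(2.998×10⁸)/(364×10⁻⁹) = 5.457×10⁻¹⁹ J.
Photons incident: 239 / 5.457×10⁻¹⁹ = 4.380×10²⁰, i.e. 4.380×10²⁰/6.022×10²³ = 7.273×10⁻⁴ mol.
Photons absorbed: 0.367 × 7.273×10⁻⁴ = 2.669×10⁻⁴ mol.
Φ = 5.15×10⁻⁵ mol / 2.669×10⁻⁴ mol photons = 0.19.

Φ = 0.19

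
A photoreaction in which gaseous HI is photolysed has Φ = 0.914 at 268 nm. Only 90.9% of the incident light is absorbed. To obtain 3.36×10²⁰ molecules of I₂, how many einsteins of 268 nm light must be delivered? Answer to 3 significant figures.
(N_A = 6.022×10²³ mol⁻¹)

Product: 3.36×10²⁰ / 6.022×10²³ = 5.580×10⁻⁴ mol.
Photons that must be absorbed: 5.580×10⁻⁴ / 0.914 = 6.105×10⁻⁴ mol.
Incident photons needed: 6.105×10⁻⁴ / 0.909 = 6.716×10⁻⁴ mol.

6.72×10⁻⁴ einstein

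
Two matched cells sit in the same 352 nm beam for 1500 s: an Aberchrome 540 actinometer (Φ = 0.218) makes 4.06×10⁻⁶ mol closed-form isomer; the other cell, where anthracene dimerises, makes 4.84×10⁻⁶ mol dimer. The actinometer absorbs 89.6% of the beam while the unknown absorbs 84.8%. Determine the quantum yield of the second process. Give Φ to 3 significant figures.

Photons absorbed by the actinometer: 4.06×10⁻⁶ / 0.218 = 1.862×10⁻⁵ mol.
Incident flux: 1.862×10⁻⁵ / 0.896 = 2.078×10⁻⁵ einstein.
Absorbed by unknown: 0.848 × 2.078×10⁻⁵ = 1.762×10⁻⁵ mol.
Φ(unknown) = 4.84×10⁻⁶ / 1.762×10⁻⁵ = 0.275.

Φ = 0.275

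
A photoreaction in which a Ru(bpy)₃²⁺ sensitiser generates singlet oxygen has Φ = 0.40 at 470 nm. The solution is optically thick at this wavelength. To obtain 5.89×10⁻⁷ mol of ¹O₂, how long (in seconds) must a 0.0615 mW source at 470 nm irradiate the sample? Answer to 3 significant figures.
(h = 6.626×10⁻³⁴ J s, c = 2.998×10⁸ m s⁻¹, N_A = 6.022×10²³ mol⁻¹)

t ≈ 6090 s

Photons that must be absorbed: 5.89×10⁻⁷ / 0.40 = 1.472×10⁻⁶ mol.
Photon energy: hc/λ = 4.227×10⁻¹⁹ J; per mole, 2.545×10⁵ J mol⁻¹.
Energy required: 1.472×10⁻⁶ × 2.545×10⁵ = 0.3746 J.
Time: 0.3746 J / 6.15e-05 W = 6090 s.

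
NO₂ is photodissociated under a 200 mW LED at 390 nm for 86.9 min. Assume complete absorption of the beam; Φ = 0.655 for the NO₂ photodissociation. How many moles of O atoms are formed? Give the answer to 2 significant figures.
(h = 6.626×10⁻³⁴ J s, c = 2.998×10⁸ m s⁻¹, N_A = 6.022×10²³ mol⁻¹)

0.0022 mol

Photon energy at 390 nm: hc/λ = (6.626×10⁻³⁴)(2.998×10⁸)/(390×10⁻⁹) = 5.094×10⁻¹⁹ J.
Energy delivered: (200 mW)(5214 s) = 1043 J.
Photons incident: 1043 / 5.094×10⁻¹⁹ = 2.048×10²¹, i.e. 2.048×10²¹/6.022×10²³ = 0.003401 mol.
Product: Φ × n_abs = 0.655 × 0.003401 = 0.002228 mol.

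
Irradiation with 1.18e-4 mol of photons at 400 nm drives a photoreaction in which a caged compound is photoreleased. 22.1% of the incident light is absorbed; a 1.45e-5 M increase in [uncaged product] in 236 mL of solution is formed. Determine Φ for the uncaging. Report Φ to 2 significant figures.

Product: (1.45e-5 M)(0.236 L) = 3.422e-6 mol.
Photons absorbed: 0.221 × 1.18e-4 = 2.608e-5 mol.
Φ = 3.422e-6 mol / 2.608e-5 mol photons = 0.13.

Φ = 0.13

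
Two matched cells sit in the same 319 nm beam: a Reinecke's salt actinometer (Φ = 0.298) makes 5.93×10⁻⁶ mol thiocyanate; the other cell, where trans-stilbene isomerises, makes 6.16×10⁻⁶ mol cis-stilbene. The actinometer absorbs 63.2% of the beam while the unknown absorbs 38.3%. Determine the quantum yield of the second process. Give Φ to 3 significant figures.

Photons absorbed by the actinometer: 5.93×10⁻⁶ / 0.298 = 1.990×10⁻⁵ mol.
Incident flux: 1.990×10⁻⁵ / 0.632 = 3.149×10⁻⁵ einstein.
Absorbed by unknown: 0.383 × 3.149×10⁻⁵ = 1.206×10⁻⁵ mol.
Φ(unknown) = 6.16×10⁻⁶ / 1.206×10⁻⁵ = 0.511.

Φ = 0.511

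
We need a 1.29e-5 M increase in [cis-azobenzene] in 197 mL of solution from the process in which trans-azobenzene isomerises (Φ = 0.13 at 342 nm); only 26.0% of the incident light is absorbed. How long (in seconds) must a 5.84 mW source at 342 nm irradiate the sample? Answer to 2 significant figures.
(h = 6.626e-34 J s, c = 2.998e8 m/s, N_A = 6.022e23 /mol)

t ≈ 4500 s

Product: (1.29e-5 M)(0.197 L) = 2.541e-6 mol.
Photons that must be absorbed: 2.541e-6 / 0.13 = 1.955e-5 mol.
Incident photons needed: 1.955e-5 / 0.260 = 7.519e-5 mol.
Photon energy: hc/λ = 5.808e-19 J; per mole, 3.498e5 J mol⁻¹.
Energy required: 7.519e-5 × 3.498e5 = 26.30 J.
Time: 26.30 J / 0.00584 W = 4500 s.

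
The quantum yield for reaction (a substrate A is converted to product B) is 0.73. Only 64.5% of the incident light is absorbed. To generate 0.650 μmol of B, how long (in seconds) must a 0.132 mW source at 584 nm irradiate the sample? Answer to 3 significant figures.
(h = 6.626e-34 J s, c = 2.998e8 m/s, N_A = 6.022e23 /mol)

Product: 0.650 μmol = 6.50e-7 mol.
Photons that must be absorbed: 6.50e-7 / 0.73 = 8.904e-7 mol.
Incident photons needed: 8.904e-7 / 0.645 = 1.380e-6 mol.
Photon energy: hc/λ = 3.401e-19 J; per mole, 2.048e5 J mol⁻¹.
Energy required: 1.380e-6 × 2.048e5 = 0.2826 J.
Time: 0.2826 J / 0.000132 W = 2140 s.

t ≈ 2140 s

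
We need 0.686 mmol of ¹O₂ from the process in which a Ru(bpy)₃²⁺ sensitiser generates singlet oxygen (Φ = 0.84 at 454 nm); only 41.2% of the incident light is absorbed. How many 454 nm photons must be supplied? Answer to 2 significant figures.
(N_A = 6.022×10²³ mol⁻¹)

1.2×10²¹ photons

Product: 0.686 mmol = 6.86×10⁻⁴ mol.
Photons that must be absorbed: 6.86×10⁻⁴ / 0.84 = 8.167×10⁻⁴ mol.
Incident photons needed: 8.167×10⁻⁴ / 0.412 = 0.001982 mol.
Photon count: 0.001982 × 6.022×10²³ = 1.2×10²¹.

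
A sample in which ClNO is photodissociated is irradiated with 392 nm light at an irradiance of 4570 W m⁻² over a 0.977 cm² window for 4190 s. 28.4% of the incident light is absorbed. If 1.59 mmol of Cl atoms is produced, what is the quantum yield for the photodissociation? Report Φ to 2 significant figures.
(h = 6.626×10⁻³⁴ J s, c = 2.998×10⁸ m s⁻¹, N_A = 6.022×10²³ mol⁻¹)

Φ = 0.91

Product: 1.59 mmol = 0.00159 mol.
Photon energy at 392 nm: hc/λ = (6.626×10⁻³⁴)(2.998×10⁸)/(392×10⁻⁹) = 5.068×10⁻¹⁹ J.
Energy delivered: (4570 W m⁻²)(0.977×10⁻⁴ m²)(4190 s) = 1871 J.
Photons incident: 1871 / 5.068×10⁻¹⁹ = 3.692×10²¹, i.e. 3.692×10²¹/6.022×10²³ = 0.006131 mol.
Photons absorbed: 0.284 × 0.006131 = 0.001741 mol.
Φ = 0.00159 mol / 0.001741 mol photons = 0.91.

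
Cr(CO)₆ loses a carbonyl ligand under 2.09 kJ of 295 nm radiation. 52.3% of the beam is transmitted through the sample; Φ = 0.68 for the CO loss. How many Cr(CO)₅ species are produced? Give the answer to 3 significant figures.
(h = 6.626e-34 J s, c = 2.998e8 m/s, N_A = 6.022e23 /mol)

1.01e21 species

Photon energy at 295 nm: hc/λ = (6.626e-34)(2.998e8)/(295e-9) = 6.734e-19 J.
Incident energy: 2.09 kJ = 2090 J.
Photons incident: 2090 / 6.734e-19 = 3.104e21, i.e. 3.104e21/6.022e23 = 0.005154 mol.
Fraction absorbed: 1 − 52.3/100 = 0.4770.
Photons absorbed: 0.4770 × 0.005154 = 0.002458 mol.
Product: Φ × n_abs = 0.68 × 0.002458 = 0.001671 mol.
As a count: 0.001671 × 6.022e23 = 1.01e21.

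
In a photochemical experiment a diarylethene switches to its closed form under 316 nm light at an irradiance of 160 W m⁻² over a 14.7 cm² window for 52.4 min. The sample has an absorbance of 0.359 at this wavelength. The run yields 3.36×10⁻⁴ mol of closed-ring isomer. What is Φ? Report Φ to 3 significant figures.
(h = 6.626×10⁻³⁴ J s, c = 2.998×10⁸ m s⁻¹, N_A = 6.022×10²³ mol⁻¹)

Photon energy at 316 nm: hc/λ = (6.626×10⁻³⁴)(2.998×10⁸)/(316×10⁻⁹) = 6.286×10⁻¹⁹ J.
Energy delivered: (160 W m⁻²)(14.7×10⁻⁴ m²)(3144 s) = 739.5 J.
Photons incident: 739.5 / 6.286×10⁻¹⁹ = 1.176×10²¹, i.e. 1.176×10²¹/6.022×10²³ = 0.001953 mol.
Fraction absorbed: 1 − 10^(−0.359) = 0.5625.
Photons absorbed: 0.5625 × 0.001953 = 0.001099 mol.
Φ = 3.36×10⁻⁴ mol / 0.001099 mol photons = 0.306.

Φ = 0.306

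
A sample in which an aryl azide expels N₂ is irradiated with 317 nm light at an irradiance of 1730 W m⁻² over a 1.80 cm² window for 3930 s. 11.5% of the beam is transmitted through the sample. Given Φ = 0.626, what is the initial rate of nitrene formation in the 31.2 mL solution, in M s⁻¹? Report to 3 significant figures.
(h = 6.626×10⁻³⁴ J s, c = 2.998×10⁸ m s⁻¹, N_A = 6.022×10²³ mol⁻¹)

1.47×10⁻⁵ M s⁻¹

Photon energy at 317 nm: hc/λ = (6.626×10⁻³⁴)(2.998×10⁸)/(317×10⁻⁹) = 6.266×10⁻¹⁹ J.
Energy delivered: (1730 W m⁻²)(1.80×10⁻⁴ m²)(3930 s) = 1224 J.
Photons incident: 1224 / 6.266×10⁻¹⁹ = 1.953×10²¹, i.e. 1.953×10²¹/6.022×10²³ = 0.003243 mol.
Fraction absorbed: 1 − 11.5/100 = 0.8850.
Photons absorbed: 0.8850 × 0.003243 = 0.002870 mol.
Product formed: 0.626 × 0.002870 = 0.001797 mol.
Rate: 0.001797 mol / (3930 s × 0.0312 L) = 1.47×10⁻⁵ M s⁻¹.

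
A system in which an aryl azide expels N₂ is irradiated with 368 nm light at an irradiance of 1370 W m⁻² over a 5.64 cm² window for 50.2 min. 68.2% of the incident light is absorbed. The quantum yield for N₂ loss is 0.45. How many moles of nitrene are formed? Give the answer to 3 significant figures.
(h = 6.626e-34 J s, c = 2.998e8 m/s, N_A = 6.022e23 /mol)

Photon energy at 368 nm: hc/λ = (6.626e-34)(2.998e8)/(368e-9) = 5.398e-19 J.
Energy delivered: (1370 W m⁻²)(5.64e-4 m²)(3012 s) = 2327 J.
Photons incident: 2327 / 5.398e-19 = 4.311e21, i.e. 4.311e21/6.022e23 = 0.007159 mol.
Photons absorbed: 0.682 × 0.007159 = 0.004882 mol.
Product: Φ × n_abs = 0.45 × 0.004882 = 0.002197 mol.

0.00220 mol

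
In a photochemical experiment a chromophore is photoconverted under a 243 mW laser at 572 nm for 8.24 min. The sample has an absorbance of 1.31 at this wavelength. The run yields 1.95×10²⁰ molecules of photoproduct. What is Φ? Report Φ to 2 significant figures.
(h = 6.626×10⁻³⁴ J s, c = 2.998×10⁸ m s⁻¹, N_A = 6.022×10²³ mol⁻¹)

Product: 1.95×10²⁰ / 6.022×10²³ = 3.238×10⁻⁴ mol.
Photon energy at 572 nm: hc/λ = (6.626×10⁻³⁴)(2.998×10⁸)/(572×10⁻⁹) = 3.473×10⁻¹⁹ J.
Energy delivered: (243 mW)(494.4 s) = 120.1 J.
Photons incident: 120.1 / 3.473×10⁻¹⁹ = 3.458×10²⁰, i.e. 3.458×10²⁰/6.022×10²³ = 5.742×10⁻⁴ mol.
Fraction absorbed: 1 − 10^(−1.31) = 0.9510.
Photons absorbed: 0.9510 × 5.742×10⁻⁴ = 5.461×10⁻⁴ mol.
Φ = 3.238×10⁻⁴ mol / 5.461×10⁻⁴ mol photons = 0.59.

Φ = 0.59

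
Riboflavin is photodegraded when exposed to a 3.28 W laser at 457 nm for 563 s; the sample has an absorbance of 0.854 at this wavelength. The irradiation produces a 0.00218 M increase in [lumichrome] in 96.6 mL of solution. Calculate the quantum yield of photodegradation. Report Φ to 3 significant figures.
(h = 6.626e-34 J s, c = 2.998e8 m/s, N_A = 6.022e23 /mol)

Φ = 0.0347

Product: (0.00218 M)(0.0966 L) = 2.106e-4 mol.
Photon energy at 457 nm: hc/λ = (6.626e-34)(2.998e8)/(457e-9) = 4.347e-19 J.
Energy delivered: (3.28 W)(563 s) = 1847 J.
Photons incident: 1847 / 4.347e-19 = 4.249e21, i.e. 4.249e21/6.022e23 = 0.007056 mol.
Fraction absorbed: 1 − 10^(−0.854) = 0.8600.
Photons absorbed: 0.8600 × 0.007056 = 0.006068 mol.
Φ = 2.106e-4 mol / 0.006068 mol photons = 0.0347.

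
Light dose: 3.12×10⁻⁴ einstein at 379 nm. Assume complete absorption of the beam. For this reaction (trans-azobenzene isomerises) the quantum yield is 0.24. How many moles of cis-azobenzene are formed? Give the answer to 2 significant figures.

7.5×10⁻⁵ mol

Product: Φ × n_abs = 0.24 × 3.12×10⁻⁴ = 7.488×10⁻⁵ mol.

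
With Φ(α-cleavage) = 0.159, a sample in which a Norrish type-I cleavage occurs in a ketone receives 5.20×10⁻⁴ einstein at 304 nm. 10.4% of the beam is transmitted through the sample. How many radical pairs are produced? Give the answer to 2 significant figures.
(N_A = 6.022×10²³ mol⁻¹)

Fraction absorbed: 1 − 10.4/100 = 0.8960.
Photons absorbed: 0.8960 × 5.20×10⁻⁴ = 4.659×10⁻⁴ mol.
Product: Φ × n_abs = 0.159 × 4.659×10⁻⁴ = 7.408×10⁻⁵ mol.
As a count: 7.408×10⁻⁵ × 6.022×10²³ = 4.5×10¹⁹.

4.5×10¹⁹ radical pairs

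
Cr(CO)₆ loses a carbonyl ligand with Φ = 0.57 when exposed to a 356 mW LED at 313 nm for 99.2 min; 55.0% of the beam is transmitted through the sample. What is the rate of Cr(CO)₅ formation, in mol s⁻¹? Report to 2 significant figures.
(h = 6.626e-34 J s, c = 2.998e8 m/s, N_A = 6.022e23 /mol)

2.4e-7 mol s⁻¹

Photon energy at 313 nm: hc/λ = (6.626e-34)(2.998e8)/(313e-9) = 6.347e-19 J.
Energy delivered: (356 mW)(5952 s) = 2119 J.
Photons incident: 2119 / 6.347e-19 = 3.339e21, i.e. 3.339e21/6.022e23 = 0.005545 mol.
Fraction absorbed: 1 − 55.0/100 = 0.4500.
Photons absorbed: 0.4500 × 0.005545 = 0.002495 mol.
Product formed: 0.57 × 0.002495 = 0.001422 mol.
Rate: 0.001422 / 5952 s = 2.4e-7 mol s⁻¹.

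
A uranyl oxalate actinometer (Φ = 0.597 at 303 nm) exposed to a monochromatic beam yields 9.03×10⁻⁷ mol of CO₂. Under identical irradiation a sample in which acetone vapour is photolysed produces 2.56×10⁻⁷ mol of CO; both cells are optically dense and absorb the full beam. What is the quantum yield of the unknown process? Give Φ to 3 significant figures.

Φ = 0.169

Photons absorbed by the actinometer: 9.03×10⁻⁷ / 0.597 = 1.513×10⁻⁶ mol.
Φ(unknown) = 2.56×10⁻⁷ / 1.513×10⁻⁶ = 0.169.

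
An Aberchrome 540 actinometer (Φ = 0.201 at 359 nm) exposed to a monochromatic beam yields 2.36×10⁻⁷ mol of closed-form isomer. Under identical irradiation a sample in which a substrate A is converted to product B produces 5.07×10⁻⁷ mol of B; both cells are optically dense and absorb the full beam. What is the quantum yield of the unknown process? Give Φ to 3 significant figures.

Φ = 0.432

Photons absorbed by the actinometer: 2.36×10⁻⁷ / 0.201 = 1.174×10⁻⁶ mol.
Φ(unknown) = 5.07×10⁻⁷ / 1.174×10⁻⁶ = 0.432.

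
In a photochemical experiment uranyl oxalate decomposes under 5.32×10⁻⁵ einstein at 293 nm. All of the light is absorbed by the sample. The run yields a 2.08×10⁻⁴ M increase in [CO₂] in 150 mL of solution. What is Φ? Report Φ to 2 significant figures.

Φ = 0.59

Product: (2.08×10⁻⁴ M)(0.15 L) = 3.120×10⁻⁵ mol.
Φ = 3.120×10⁻⁵ mol / 5.32×10⁻⁵ mol photons = 0.59.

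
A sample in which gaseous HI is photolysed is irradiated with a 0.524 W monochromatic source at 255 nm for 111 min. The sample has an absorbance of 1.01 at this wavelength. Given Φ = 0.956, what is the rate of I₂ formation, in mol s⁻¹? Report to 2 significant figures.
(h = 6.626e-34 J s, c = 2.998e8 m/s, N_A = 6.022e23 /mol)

9.6e-7 mol s⁻¹

Photon energy at 255 nm: hc/λ = (6.626e-34)(2.998e8)/(255e-9) = 7.790e-19 J.
Energy delivered: (0.524 W)(6660 s) = 3490 J.
Photons incident: 3490 / 7.790e-19 = 4.480e21, i.e. 4.480e21/6.022e23 = 0.007439 mol.
Fraction absorbed: 1 − 10^(−1.01) = 0.9023.
Photons absorbed: 0.9023 × 0.007439 = 0.006712 mol.
Product formed: 0.956 × 0.006712 = 0.006417 mol.
Rate: 0.006417 / 6660 s = 9.6e-7 mol s⁻¹.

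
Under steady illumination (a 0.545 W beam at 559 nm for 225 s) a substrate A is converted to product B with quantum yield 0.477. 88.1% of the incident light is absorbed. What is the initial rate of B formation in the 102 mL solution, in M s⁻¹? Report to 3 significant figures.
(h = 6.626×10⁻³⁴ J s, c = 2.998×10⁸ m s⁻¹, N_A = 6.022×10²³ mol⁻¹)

Photon energy at 559 nm: hc/λ = (6.626×10⁻³⁴)(2.998×10⁸)/(559×10⁻⁹) = 3.554×10⁻¹⁹ J.
Energy delivered: (0.545 W)(225 s) = 122.6 J.
Photons incident: 122.6 / 3.554×10⁻¹⁹ = 3.450×10²⁰, i.e. 3.450×10²⁰/6.022×10²³ = 5.729×10⁻⁴ mol.
Photons absorbed: 0.881 × 5.729×10⁻⁴ = 5.047×10⁻⁴ mol.
Product formed: 0.477 × 5.047×10⁻⁴ = 2.407×10⁻⁴ mol.
Rate: 2.407×10⁻⁴ mol / (225 s × 0.102 L) = 1.05×10⁻⁵ M s⁻¹.

1.05×10⁻⁵ M s⁻¹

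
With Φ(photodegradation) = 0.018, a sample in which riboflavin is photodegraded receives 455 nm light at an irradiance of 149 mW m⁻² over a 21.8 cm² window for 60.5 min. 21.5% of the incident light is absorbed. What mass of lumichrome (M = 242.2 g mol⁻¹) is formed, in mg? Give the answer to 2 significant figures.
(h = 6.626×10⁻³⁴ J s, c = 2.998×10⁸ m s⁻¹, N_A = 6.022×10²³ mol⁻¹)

Photon energy at 455 nm: hc/λ = (6.626×10⁻³⁴)(2.998×10⁸)/(455×10⁻⁹) = 4.366×10⁻¹⁹ J.
Energy delivered: (149 mW m⁻²)(21.8×10⁻⁴ m²)(3630 s) = 1.179 J.
Photons incident: 1.179 / 4.366×10⁻¹⁹ = 2.700×10¹⁸, i.e. 2.700×10¹⁸/6.022×10²³ = 4.484×10⁻⁶ mol.
Photons absorbed: 0.215 × 4.484×10⁻⁶ = 9.641×10⁻⁷ mol.
Product: Φ × n_abs = 0.018 × 9.641×10⁻⁷ = 1.735×10⁻⁸ mol.
Mass: 1.735×10⁻⁸ × 242.2 = 4.202×10⁻⁶ g = 0.0042 mg.

0.0042 mg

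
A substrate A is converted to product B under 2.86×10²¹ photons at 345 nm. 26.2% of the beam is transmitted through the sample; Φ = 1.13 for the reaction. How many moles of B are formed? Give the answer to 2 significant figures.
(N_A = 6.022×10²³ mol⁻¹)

Moles of photons: 2.86×10²¹ / 6.022×10²³ = 0.004749 mol.
Fraction absorbed: 1 − 26.2/100 = 0.7380.
Photons absorbed: 0.7380 × 0.004749 = 0.003505 mol.
Product: Φ × n_abs = 1.13 × 0.003505 = 0.003961 mol.

0.0040 mol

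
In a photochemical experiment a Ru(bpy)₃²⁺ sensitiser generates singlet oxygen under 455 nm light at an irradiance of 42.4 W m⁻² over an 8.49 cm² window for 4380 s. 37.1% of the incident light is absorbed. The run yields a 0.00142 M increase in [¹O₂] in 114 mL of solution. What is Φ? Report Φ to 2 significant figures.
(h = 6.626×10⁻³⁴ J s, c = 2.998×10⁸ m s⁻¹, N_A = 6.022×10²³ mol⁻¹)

Φ = 0.73

Product: (0.00142 M)(0.114 L) = 1.619×10⁻⁴ mol.
Photon energy at 455 nm: hc/λ = (6.626×10⁻³⁴)(2.998×10⁸)/(455×10⁻⁹) = 4.366×10⁻¹⁹ J.
Energy delivered: (42.4 W m⁻²)(8.49×10⁻⁴ m²)(4380 s) = 157.7 J.
Photons incident: 157.7 / 4.366×10⁻¹⁹ = 3.612×10²⁰, i.e. 3.612×10²⁰/6.022×10²³ = 5.998×10⁻⁴ mol.
Photons absorbed: 0.371 × 5.998×10⁻⁴ = 2.225×10⁻⁴ mol.
Φ = 1.619×10⁻⁴ mol / 2.225×10⁻⁴ mol photons = 0.73.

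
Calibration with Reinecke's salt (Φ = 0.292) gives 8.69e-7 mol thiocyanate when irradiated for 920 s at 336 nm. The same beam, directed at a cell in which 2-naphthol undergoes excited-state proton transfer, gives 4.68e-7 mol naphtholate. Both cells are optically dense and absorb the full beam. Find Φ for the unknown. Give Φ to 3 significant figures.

Photons absorbed by the actinometer: 8.69e-7 / 0.292 = 2.976e-6 mol.
Φ(unknown) = 4.68e-7 / 2.976e-6 = 0.157.

Φ = 0.157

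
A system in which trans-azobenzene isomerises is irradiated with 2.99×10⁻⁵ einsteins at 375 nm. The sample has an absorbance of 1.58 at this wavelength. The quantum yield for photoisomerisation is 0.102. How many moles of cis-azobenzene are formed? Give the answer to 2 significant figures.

3.0×10⁻⁶ mol

Fraction absorbed: 1 − 10^(−1.58) = 0.9737.
Photons absorbed: 0.9737 × 2.99×10⁻⁵ = 2.911×10⁻⁵ mol.
Product: Φ × n_abs = 0.102 × 2.911×10⁻⁵ = 2.969×10⁻⁶ mol.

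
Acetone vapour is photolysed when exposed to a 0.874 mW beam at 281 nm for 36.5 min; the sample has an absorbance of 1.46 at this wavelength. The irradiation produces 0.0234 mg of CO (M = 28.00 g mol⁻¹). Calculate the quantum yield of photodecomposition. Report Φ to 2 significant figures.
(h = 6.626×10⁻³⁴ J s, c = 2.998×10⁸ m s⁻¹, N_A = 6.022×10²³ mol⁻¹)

Product: 0.0234 mg / 28.00 g mol⁻¹ = 8.357×10⁻⁷ mol.
Photon energy at 281 nm: hc/λ = (6.626×10⁻³⁴)(2.998×10⁸)/(281×10⁻⁹) = 7.069×10⁻¹⁹ J.
Energy delivered: (0.874 mW)(2190 s) = 1.914 J.
Photons incident: 1.914 / 7.069×10⁻¹⁹ = 2.708×10¹⁸, i.e. 2.708×10¹⁸/6.022×10²³ = 4.497×10⁻⁶ mol.
Fraction absorbed: 1 − 10^(−1.46) = 0.9653.
Photons absorbed: 0.9653 × 4.497×10⁻⁶ = 4.341×10⁻⁶ mol.
Φ = 8.357×10⁻⁷ mol / 4.341×10⁻⁶ mol photons = 0.19.

Φ = 0.19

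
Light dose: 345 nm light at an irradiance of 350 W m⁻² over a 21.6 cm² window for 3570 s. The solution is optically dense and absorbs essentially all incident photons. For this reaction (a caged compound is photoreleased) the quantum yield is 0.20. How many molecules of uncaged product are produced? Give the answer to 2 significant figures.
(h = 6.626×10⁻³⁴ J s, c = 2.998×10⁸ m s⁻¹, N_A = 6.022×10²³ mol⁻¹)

Photon energy at 345 nm: hc/λ = (6.626×10⁻³⁴)(2.998×10⁸)/(345×10⁻⁹) = 5.758×10⁻¹⁹ J.
Energy delivered: (350 W m⁻²)(21.6×10⁻⁴ m²)(3570 s) = 2699 J.
Photons incident: 2699 / 5.758×10⁻¹⁹ = 4.687×10²¹, i.e. 4.687×10²¹/6.022×10²³ = 0.007783 mol.
Product: Φ × n_abs = 0.20 × 0.007783 = 0.001557 mol.
As a count: 0.001557 × 6.022×10²³ = 9.4×10²⁰.

9.4×10²⁰ molecules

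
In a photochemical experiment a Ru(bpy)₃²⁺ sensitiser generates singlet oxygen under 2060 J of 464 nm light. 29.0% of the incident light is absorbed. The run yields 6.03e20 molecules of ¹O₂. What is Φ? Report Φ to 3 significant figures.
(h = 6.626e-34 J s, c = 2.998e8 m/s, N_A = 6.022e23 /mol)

Φ = 0.432

Product: 6.03e20 / 6.022e23 = 0.001001 mol.
Photon energy at 464 nm: hc/λ = (6.626e-34)(2.998e8)/(464e-9) = 4.281e-19 J.
Photons incident: 2060 / 4.281e-19 = 4.812e21, i.e. 4.812e21/6.022e23 = 0.007991 mol.
Photons absorbed: 0.290 × 0.007991 = 0.002317 mol.
Φ = 0.001001 mol / 0.002317 mol photons = 0.432.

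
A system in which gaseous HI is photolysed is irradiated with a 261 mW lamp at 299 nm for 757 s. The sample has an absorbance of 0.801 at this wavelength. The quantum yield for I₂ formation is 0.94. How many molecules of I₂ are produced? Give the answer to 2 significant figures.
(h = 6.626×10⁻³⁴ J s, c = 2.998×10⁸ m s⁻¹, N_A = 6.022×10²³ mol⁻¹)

2.4×10²⁰ molecules

Photon energy at 299 nm: hc/λ = (6.626×10⁻³⁴)(2.998×10⁸)/(299×10⁻⁹) = 6.644×10⁻¹⁹ J.
Energy delivered: (261 mW)(757 s) = 197.6 J.
Photons incident: 197.6 / 6.644×10⁻¹⁹ = 2.974×10²⁰, i.e. 2.974×10²⁰/6.022×10²³ = 4.939×10⁻⁴ mol.
Fraction absorbed: 1 − 10^(−0.801) = 0.8419.
Photons absorbed: 0.8419 × 4.939×10⁻⁴ = 4.158×10⁻⁴ mol.
Product: Φ × n_abs = 0.94 × 4.158×10⁻⁴ = 3.909×10⁻⁴ mol.
As a count: 3.909×10⁻⁴ × 6.022×10²³ = 2.4×10²⁰.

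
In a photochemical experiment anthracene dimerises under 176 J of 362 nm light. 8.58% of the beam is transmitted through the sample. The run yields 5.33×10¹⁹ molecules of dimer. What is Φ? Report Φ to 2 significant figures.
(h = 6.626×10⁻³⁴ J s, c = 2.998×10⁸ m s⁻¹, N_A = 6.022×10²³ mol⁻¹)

Φ = 0.18

Product: 5.33×10¹⁹ / 6.022×10²³ = 8.851×10⁻⁵ mol.
Photon energy at 362 nm: hc/λ = (6.626×10⁻³⁴)(2.998×10⁸)/(362×10⁻⁹) = 5.487×10⁻¹⁹ J.
Photons incident: 176 / 5.487×10⁻¹⁹ = 3.208×10²⁰, i.e. 3.208×10²⁰/6.022×10²³ = 5.327×10⁻⁴ mol.
Fraction absorbed: 1 − 8.58/100 = 0.9142.
Photons absorbed: 0.9142 × 5.327×10⁻⁴ = 4.870×10⁻⁴ mol.
Φ = 8.851×10⁻⁵ mol / 4.870×10⁻⁴ mol photons = 0.18.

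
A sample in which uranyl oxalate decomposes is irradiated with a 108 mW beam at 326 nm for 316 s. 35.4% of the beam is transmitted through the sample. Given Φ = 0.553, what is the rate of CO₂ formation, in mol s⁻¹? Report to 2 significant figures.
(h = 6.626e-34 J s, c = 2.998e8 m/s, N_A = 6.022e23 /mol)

Photon energy at 326 nm: hc/λ = (6.626e-34)(2.998e8)/(326e-9) = 6.093e-19 J.
Energy delivered: (108 mW)(316 s) = 34.13 J.
Photons incident: 34.13 / 6.093e-19 = 5.602e19, i.e. 5.602e19/6.022e23 = 9.303e-5 mol.
Fraction absorbed: 1 − 35.4/100 = 0.6460.
Photons absorbed: 0.6460 × 9.303e-5 = 6.010e-5 mol.
Product formed: 0.553 × 6.010e-5 = 3.324e-5 mol.
Rate: 3.324e-5 / 316 s = 1.1e-7 mol s⁻¹.

1.1e-7 mol s⁻¹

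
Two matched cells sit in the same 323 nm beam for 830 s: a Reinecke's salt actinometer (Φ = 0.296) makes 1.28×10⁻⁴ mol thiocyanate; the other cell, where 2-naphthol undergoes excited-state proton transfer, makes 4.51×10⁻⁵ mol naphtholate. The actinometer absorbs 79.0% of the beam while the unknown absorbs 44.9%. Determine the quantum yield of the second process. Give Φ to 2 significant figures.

Φ = 0.18

Photons absorbed by the actinometer: 1.28×10⁻⁴ / 0.296 = 4.324×10⁻⁴ mol.
Incident flux: 4.324×10⁻⁴ / 0.790 = 5.473×10⁻⁴ einstein.
Absorbed by unknown: 0.449 × 5.473×10⁻⁴ = 2.457×10⁻⁴ mol.
Φ(unknown) = 4.51×10⁻⁵ / 2.457×10⁻⁴ = 0.18.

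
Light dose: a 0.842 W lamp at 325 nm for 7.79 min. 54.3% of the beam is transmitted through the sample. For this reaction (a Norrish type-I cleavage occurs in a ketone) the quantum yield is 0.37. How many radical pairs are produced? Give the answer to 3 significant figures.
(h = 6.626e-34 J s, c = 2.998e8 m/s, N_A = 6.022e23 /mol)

Photon energy at 325 nm: hc/λ = (6.626e-34)(2.998e8)/(325e-9) = 6.112e-19 J.
Energy delivered: (0.842 W)(467.4 s) = 393.6 J.
Photons incident: 393.6 / 6.112e-19 = 6.440e20, i.e. 6.440e20/6.022e23 = 0.001069 mol.
Fraction absorbed: 1 − 54.3/100 = 0.4570.
Photons absorbed: 0.4570 × 0.001069 = 4.885e-4 mol.
Product: Φ × n_abs = 0.37 × 4.885e-4 = 1.807e-4 mol.
As a count: 1.807e-4 × 6.022e23 = 1.09e20.

1.09e20 radical pairs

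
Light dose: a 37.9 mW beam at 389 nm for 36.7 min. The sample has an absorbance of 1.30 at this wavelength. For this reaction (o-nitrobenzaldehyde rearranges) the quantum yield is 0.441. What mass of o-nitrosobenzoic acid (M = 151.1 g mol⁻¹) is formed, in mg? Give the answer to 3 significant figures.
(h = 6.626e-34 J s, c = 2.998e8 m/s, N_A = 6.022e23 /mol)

Photon energy at 389 nm: hc/λ = (6.626e-34)(2.998e8)/(389e-9) = 5.107e-19 J.
Energy delivered: (37.9 mW)(2202 s) = 83.46 J.
Photons incident: 83.46 / 5.107e-19 = 1.634e20, i.e. 1.634e20/6.022e23 = 2.713e-4 mol.
Fraction absorbed: 1 − 10^(−1.30) = 0.9499.
Photons absorbed: 0.9499 × 2.713e-4 = 2.577e-4 mol.
Product: Φ × n_abs = 0.441 × 2.577e-4 = 1.136e-4 mol.
Mass: 1.136e-4 × 151.1 = 0.01716 g = 17.2 mg.

17.2 mg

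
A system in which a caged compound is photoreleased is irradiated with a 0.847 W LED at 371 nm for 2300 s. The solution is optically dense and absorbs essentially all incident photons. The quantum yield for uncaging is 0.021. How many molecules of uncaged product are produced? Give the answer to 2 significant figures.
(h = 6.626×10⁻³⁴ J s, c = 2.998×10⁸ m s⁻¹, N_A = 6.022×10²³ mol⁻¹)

7.6×10¹⁹ molecules

Photon energy at 371 nm: hc/λ = (6.626×10⁻³⁴)(2.998×10⁸)/(371×10⁻⁹) = 5.354×10⁻¹⁹ J.
Energy delivered: (0.847 W)(2300 s) = 1948 J.
Photons incident: 1948 / 5.354×10⁻¹⁹ = 3.638×10²¹, i.e. 3.638×10²¹/6.022×10²³ = 0.006041 mol.
Product: Φ × n_abs = 0.021 × 0.006041 = 1.269×10⁻⁴ mol.
As a count: 1.269×10⁻⁴ × 6.022×10²³ = 7.6×10¹⁹.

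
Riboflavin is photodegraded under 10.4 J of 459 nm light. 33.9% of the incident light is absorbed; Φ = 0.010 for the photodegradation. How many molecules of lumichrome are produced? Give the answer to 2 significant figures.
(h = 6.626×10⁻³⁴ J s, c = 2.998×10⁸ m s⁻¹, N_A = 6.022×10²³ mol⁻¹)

Photon energy at 459 nm: hc/λ = (6.626×10⁻³⁴)(2.998×10⁸)/(459×10⁻⁹) = 4.328×10⁻¹⁹ J.
Photons incident: 10.4 / 4.328×10⁻¹⁹ = 2.403×10¹⁹, i.e. 2.403×10¹⁹/6.022×10²³ = 3.990×10⁻⁵ mol.
Photons absorbed: 0.339 × 3.990×10⁻⁵ = 1.353×10⁻⁵ mol.
Product: Φ × n_abs = 0.010 × 1.353×10⁻⁵ = 1.353×10⁻⁷ mol.
As a count: 1.353×10⁻⁷ × 6.022×10²³ = 8.1×10¹⁶.

8.1×10¹⁶ molecules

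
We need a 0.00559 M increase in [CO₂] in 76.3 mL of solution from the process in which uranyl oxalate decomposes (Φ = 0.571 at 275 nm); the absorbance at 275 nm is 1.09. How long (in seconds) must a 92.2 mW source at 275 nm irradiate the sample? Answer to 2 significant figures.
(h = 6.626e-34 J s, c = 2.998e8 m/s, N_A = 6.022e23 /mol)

Product: (0.00559 M)(0.0763 L) = 4.265e-4 mol.
Photons that must be absorbed: 4.265e-4 / 0.571 = 7.469e-4 mol.
Fraction absorbed: 1 − 10^(−1.09) = 0.9187.
Incident photons needed: 7.469e-4 / 0.9187 = 8.130e-4 mol.
Photon energy: hc/λ = 7.224e-19 J; per mole, 4.350e5 J mol⁻¹.
Energy required: 8.130e-4 × 4.350e5 = 353.7 J.
Time: 353.7 J / 0.0922 W = 3800 s.

t ≈ 3800 s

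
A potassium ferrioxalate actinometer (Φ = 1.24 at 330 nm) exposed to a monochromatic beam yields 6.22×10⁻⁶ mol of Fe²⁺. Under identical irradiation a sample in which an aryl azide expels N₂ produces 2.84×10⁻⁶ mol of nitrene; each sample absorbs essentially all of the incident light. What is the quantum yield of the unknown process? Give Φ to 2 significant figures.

Φ = 0.57

Photons absorbed by the actinometer: 6.22×10⁻⁶ / 1.24 = 5.016×10⁻⁶ mol.
Φ(unknown) = 2.84×10⁻⁶ / 5.016×10⁻⁶ = 0.57.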